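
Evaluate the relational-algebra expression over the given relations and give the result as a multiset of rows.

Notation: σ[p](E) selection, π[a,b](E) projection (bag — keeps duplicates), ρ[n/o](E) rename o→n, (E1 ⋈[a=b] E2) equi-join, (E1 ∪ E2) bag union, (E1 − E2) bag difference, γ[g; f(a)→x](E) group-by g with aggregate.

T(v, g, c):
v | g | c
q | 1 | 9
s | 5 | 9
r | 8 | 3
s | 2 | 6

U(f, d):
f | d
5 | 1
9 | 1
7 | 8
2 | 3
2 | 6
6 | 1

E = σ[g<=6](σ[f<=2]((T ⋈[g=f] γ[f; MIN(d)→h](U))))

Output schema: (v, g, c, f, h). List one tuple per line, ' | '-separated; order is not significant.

Row counts bottom-up:
  T → 4
  U → 6
  γ[f; MIN(d)→h](U) → 5
  (T ⋈[g=f] γ[f; MIN(d)→h](U)) → 2
  σ[f<=2]((T ⋈[g=f] γ[f; MIN(d)→h](U))) → 1
  σ[g<=6](σ[f<=2]((T ⋈[g=f] γ[f; MIN(d)→h](U)))) → 1

== RESULT ==
v | g | c | f | h
s | 2 | 6 | 2 | 3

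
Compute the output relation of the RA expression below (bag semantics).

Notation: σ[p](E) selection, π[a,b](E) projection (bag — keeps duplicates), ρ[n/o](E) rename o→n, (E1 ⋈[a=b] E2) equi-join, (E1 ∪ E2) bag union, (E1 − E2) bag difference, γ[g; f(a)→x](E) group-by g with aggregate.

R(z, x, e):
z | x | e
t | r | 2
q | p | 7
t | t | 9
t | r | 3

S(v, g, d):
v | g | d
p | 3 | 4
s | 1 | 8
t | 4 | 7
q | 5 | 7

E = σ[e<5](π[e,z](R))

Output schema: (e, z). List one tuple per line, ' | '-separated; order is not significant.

Subexpression sizes:
  R → 4
  π[e,z](R) → 4
  σ[e<5](π[e,z](R)) → 2

== RESULT ==
e | z
2 | t
3 | t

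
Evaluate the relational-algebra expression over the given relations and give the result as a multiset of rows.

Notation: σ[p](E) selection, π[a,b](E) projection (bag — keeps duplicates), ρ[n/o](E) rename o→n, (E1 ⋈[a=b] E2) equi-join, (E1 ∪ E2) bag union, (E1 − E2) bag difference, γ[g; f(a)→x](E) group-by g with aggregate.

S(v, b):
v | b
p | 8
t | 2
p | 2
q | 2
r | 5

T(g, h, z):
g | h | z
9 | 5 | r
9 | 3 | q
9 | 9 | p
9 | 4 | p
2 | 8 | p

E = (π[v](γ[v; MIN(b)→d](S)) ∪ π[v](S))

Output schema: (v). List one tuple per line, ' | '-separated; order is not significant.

Subexpression sizes:
  S → 5
  γ[v; MIN(b)→d](S) → 4
  π[v](γ[v; MIN(b)→d](S)) → 4
  S → 5
  π[v](S) → 5
  (π[v](γ[v; MIN(b)→d](S)) ∪ π[v](S)) → 9

== RESULT ==
v
p
p
p
q
q
r
r
t
t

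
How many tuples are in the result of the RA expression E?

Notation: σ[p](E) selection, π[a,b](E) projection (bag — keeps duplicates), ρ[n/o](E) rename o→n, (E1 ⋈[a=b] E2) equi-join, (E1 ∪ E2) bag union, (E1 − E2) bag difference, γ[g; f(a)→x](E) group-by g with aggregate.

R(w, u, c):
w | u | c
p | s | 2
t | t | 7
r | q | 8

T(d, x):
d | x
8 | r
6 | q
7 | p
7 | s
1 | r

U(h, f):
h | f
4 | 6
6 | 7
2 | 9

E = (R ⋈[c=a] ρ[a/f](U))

Stepwise |·|:
  R → 3
  U → 3
  ρ[a/f](U) → 3
  (R ⋈[c=a] ρ[a/f](U)) → 1

|E| = 1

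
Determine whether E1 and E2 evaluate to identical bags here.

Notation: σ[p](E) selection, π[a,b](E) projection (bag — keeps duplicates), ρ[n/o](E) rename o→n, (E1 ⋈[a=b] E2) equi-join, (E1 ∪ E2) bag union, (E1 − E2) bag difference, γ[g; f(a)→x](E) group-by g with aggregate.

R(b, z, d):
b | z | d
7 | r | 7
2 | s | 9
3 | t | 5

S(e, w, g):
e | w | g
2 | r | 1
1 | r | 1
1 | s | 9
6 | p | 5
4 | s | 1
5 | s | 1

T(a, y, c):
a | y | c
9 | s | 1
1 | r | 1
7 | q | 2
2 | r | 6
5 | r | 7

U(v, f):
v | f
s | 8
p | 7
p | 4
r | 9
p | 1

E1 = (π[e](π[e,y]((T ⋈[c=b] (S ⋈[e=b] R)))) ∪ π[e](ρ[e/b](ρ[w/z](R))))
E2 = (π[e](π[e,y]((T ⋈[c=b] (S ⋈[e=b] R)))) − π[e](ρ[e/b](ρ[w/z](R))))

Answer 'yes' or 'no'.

E1 per-node cardinality:
  T → 5
  S → 6
  R → 3
  (S ⋈[e=b] R) → 1
  (T ⋈[c=b] (S ⋈[e=b] R)) → 1
  π[e,y]((T ⋈[c=b] (S ⋈[e=b] R))) → 1
  π[e](π[e,y]((T ⋈[c=b] (S ⋈[e=b] R)))) → 1
  R → 3
  ρ[w/z](R) → 3
  ρ[e/b](ρ[w/z](R)) → 3
  π[e](ρ[e/b](ρ[w/z](R))) → 3
  (π[e](π[e,y]((T ⋈[c=b] (S ⋈[e=b] R)))) ∪ π[e](ρ[e/b](ρ[w/z](R)))) → 4
E2 per-node cardinality:
  T → 5
  S → 6
  R → 3
  (S ⋈[e=b] R) → 1
  (T ⋈[c=b] (S ⋈[e=b] R)) → 1
  π[e,y]((T ⋈[c=b] (S ⋈[e=b] R))) → 1
  π[e](π[e,y]((T ⋈[c=b] (S ⋈[e=b] R)))) → 1
  R → 3
  ρ[w/z](R) → 3
  ρ[e/b](ρ[w/z](R)) → 3
  π[e](ρ[e/b](ρ[w/z](R))) → 3
  (π[e](π[e,y]((T ⋈[c=b] (S ⋈[e=b] R)))) − π[e](ρ[e/b](ρ[w/z](R)))) → 0

E1 result:
e
2
2
3
7
E2 result:
e
(0 rows)
Witness: (7,) appears 1× in E1 but 0× in E2.

no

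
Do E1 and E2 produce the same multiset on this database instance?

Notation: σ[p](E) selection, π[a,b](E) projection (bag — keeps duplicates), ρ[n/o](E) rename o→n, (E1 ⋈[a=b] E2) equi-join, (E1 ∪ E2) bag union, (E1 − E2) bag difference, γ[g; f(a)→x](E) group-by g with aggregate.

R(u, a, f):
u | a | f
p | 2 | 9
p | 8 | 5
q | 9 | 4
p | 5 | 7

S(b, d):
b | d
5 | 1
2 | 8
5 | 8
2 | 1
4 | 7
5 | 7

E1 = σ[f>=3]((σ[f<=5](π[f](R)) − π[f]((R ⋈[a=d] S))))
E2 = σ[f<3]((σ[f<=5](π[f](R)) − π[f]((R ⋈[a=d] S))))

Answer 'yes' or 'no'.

E1 row counts bottom-up:
  R → 4
  π[f](R) → 4
  σ[f<=5](π[f](R)) → 2
  R → 4
  S → 6
  (R ⋈[a=d] S) → 2
  π[f]((R ⋈[a=d] S)) → 2
  (σ[f<=5](π[f](R)) − π[f]((R ⋈[a=d] S))) → 1
  σ[f>=3]((σ[f<=5](π[f](R)) − π[f]((R ⋈[a=d] S)))) → 1
E2 row counts bottom-up:
  R → 4
  π[f](R) → 4
  σ[f<=5](π[f](R)) → 2
  R → 4
  S → 6
  (R ⋈[a=d] S) → 2
  π[f]((R ⋈[a=d] S)) → 2
  (σ[f<=5](π[f](R)) − π[f]((R ⋈[a=d] S))) → 1
  σ[f<3]((σ[f<=5](π[f](R)) − π[f]((R ⋈[a=d] S)))) → 0

E1 result:
f
4
E2 result:
f
(0 rows)
Witness: (4,) appears 1× in E1 but 0× in E2.

no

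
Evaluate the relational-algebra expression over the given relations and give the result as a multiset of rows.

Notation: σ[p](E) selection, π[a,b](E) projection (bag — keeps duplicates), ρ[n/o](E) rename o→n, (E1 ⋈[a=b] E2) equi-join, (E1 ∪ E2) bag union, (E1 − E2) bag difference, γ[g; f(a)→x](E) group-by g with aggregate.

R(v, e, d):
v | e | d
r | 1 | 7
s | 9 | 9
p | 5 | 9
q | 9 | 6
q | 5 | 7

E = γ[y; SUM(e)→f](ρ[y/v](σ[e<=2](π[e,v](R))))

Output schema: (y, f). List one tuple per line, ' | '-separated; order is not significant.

Per-node cardinality:
  R → 5
  π[e,v](R) → 5
  σ[e<=2](π[e,v](R)) → 1
  ρ[y/v](σ[e<=2](π[e,v](R))) → 1
  γ[y; SUM(e)→f](ρ[y/v](σ[e<=2](π[e,v](R)))) → 1

== RESULT ==
y | f
r | 1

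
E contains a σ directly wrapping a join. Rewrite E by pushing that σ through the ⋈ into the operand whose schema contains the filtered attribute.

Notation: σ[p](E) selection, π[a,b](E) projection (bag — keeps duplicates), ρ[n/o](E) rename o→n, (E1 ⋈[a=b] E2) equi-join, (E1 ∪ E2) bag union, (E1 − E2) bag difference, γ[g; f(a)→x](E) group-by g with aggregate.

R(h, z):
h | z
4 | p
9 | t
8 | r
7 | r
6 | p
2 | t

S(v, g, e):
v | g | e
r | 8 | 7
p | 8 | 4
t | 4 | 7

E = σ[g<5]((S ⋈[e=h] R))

σ filters on g, owned by the left side.
E' = (σ[g<5](S) ⋈[e=h] R)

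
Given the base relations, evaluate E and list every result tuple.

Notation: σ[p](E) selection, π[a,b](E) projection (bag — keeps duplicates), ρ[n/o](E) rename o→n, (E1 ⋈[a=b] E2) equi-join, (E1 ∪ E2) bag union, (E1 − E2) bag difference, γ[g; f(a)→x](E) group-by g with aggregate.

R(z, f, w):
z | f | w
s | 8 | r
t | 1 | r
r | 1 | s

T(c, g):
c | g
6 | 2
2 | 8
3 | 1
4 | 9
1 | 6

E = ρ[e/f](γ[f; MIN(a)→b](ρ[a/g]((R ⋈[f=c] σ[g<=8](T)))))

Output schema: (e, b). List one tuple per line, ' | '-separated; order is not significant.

Per-node cardinality:
  R → 3
  T → 5
  σ[g<=8](T) → 4
  (R ⋈[f=c] σ[g<=8](T)) → 2
  ρ[a/g]((R ⋈[f=c] σ[g<=8](T))) → 2
  γ[f; MIN(a)→b](ρ[a/g]((R ⋈[f=c] σ[g<=8](T)))) → 1
  ρ[e/f](γ[f; MIN(a)→b](ρ[a/g]((R ⋈[f=c] σ[g<=8](T))))) → 1

== RESULT ==
e | b
1 | 6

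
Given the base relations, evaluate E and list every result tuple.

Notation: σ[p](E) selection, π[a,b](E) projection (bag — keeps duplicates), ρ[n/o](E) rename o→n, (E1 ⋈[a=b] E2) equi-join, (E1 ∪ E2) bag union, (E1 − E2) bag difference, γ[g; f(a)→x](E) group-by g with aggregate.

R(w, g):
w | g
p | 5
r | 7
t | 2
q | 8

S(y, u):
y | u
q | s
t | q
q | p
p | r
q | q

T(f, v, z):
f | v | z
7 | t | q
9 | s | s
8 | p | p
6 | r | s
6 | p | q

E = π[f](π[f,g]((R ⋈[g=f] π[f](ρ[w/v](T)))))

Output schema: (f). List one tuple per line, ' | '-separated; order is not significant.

Per-node cardinality:
  R → 4
  T → 5
  ρ[w/v](T) → 5
  π[f](ρ[w/v](T)) → 5
  (R ⋈[g=f] π[f](ρ[w/v](T))) → 2
  π[f,g]((R ⋈[g=f] π[f](ρ[w/v](T)))) → 2
  π[f](π[f,g]((R ⋈[g=f] π[f](ρ[w/v](T))))) → 2

== RESULT ==
f
7
8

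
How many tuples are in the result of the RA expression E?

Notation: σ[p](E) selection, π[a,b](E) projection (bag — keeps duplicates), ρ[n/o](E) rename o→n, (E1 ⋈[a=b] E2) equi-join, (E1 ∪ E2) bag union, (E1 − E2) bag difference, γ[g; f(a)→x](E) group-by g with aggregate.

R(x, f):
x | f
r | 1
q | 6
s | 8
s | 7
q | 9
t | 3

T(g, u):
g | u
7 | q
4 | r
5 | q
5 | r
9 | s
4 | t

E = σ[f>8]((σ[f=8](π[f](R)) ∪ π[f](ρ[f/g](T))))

Stepwise |·|:
  R → 6
  π[f](R) → 6
  σ[f=8](π[f](R)) → 1
  T → 6
  ρ[f/g](T) → 6
  π[f](ρ[f/g](T)) → 6
  (σ[f=8](π[f](R)) ∪ π[f](ρ[f/g](T))) → 7
  σ[f>8]((σ[f=8](π[f](R)) ∪ π[f](ρ[f/g](T)))) → 1

|E| = 1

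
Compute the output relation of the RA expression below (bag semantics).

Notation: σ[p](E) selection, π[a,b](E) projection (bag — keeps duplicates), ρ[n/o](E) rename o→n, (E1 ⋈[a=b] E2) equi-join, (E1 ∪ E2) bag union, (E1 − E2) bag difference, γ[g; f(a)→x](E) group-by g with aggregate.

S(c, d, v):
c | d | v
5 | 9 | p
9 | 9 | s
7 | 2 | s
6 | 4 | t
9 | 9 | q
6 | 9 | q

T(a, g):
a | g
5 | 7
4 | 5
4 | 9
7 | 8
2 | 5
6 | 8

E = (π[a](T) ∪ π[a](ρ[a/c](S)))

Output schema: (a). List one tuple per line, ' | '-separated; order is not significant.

Per-node cardinality:
  T → 6
  π[a](T) → 6
  S → 6
  ρ[a/c](S) → 6
  π[a](ρ[a/c](S)) → 6
  (π[a](T) ∪ π[a](ρ[a/c](S))) → 12

== RESULT ==
a
2
4
4
5
5
6
6
6
7
7
9
9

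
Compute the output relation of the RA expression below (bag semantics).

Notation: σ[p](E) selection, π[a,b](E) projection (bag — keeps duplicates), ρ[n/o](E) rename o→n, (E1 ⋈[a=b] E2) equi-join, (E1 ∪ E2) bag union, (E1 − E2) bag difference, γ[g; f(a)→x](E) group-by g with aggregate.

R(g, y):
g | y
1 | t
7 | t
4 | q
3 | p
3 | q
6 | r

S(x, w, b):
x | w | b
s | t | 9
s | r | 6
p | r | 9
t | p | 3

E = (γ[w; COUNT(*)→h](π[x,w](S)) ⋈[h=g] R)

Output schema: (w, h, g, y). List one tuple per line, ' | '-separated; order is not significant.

Row counts bottom-up:
  S → 4
  π[x,w](S) → 4
  γ[w; COUNT(*)→h](π[x,w](S)) → 3
  R → 6
  (γ[w; COUNT(*)→h](π[x,w](S)) ⋈[h=g] R) → 2

== RESULT ==
w | h | g | y
p | 1 | 1 | t
t | 1 | 1 | t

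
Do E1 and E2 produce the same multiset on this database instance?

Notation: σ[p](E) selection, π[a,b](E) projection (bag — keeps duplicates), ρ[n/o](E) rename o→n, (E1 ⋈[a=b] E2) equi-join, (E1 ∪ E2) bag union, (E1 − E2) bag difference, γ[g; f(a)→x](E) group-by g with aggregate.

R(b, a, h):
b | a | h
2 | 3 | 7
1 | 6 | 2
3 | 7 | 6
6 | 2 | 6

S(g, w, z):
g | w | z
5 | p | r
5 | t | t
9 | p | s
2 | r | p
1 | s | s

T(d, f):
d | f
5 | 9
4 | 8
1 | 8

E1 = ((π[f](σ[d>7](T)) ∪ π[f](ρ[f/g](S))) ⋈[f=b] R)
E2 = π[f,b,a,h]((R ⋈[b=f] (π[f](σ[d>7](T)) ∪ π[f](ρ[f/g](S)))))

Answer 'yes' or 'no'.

E1 per-node cardinality:
  T → 3
  σ[d>7](T) → 0
  π[f](σ[d>7](T)) → 0
  S → 5
  ρ[f/g](S) → 5
  π[f](ρ[f/g](S)) → 5
  (π[f](σ[d>7](T)) ∪ π[f](ρ[f/g](S))) → 5
  R → 4
  ((π[f](σ[d>7](T)) ∪ π[f](ρ[f/g](S))) ⋈[f=b] R) → 2
E2 per-node cardinality:
  R → 4
  T → 3
  σ[d>7](T) → 0
  π[f](σ[d>7](T)) → 0
  S → 5
  ρ[f/g](S) → 5
  π[f](ρ[f/g](S)) → 5
  (π[f](σ[d>7](T)) ∪ π[f](ρ[f/g](S))) → 5
  (R ⋈[b=f] (π[f](σ[d>7](T)) ∪ π[f](ρ[f/g](S)))) → 2
  π[f,b,a,h]((R ⋈[b=f] (π[f](σ[d>7](T)) ∪ π[f](ρ[f/g](S))))) → 2

E1 and E2 produce the same multiset:
f | b | a | h
1 | 1 | 6 | 2
2 | 2 | 3 | 7

yes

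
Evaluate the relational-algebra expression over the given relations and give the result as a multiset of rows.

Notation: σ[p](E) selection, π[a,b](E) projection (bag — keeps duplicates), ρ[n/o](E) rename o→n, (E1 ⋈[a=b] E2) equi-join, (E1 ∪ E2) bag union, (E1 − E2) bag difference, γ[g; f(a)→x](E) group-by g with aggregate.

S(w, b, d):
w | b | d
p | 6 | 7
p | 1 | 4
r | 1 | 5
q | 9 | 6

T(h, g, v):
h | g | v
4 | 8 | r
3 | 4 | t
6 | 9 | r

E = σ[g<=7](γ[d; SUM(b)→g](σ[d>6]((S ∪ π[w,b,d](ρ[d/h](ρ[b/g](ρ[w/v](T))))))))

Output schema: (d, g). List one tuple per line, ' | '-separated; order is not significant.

Per-node cardinality:
  S → 4
  T → 3
  ρ[w/v](T) → 3
  ρ[b/g](ρ[w/v](T)) → 3
  ρ[d/h](ρ[b/g](ρ[w/v](T))) → 3
  π[w,b,d](ρ[d/h](ρ[b/g](ρ[w/v](T)))) → 3
  (S ∪ π[w,b,d](ρ[d/h](ρ[b/g](ρ[w/v](T))))) → 7
  σ[d>6]((S ∪ π[w,b,d](ρ[d/h](ρ[b/g](ρ[w/v](T)))))) → 1
  γ[d; SUM(b)→g](σ[d>6]((S ∪ π[w,b,d](ρ[d/h](ρ[b/g](ρ[w/v](T))))))) → 1
  σ[g<=7](γ[d; SUM(b)→g](σ[d>6]((S ∪ π[w,b,d](ρ[d/h](ρ[b/g](ρ[w/v](T)))))))) → 1

== RESULT ==
d | g
7 | 6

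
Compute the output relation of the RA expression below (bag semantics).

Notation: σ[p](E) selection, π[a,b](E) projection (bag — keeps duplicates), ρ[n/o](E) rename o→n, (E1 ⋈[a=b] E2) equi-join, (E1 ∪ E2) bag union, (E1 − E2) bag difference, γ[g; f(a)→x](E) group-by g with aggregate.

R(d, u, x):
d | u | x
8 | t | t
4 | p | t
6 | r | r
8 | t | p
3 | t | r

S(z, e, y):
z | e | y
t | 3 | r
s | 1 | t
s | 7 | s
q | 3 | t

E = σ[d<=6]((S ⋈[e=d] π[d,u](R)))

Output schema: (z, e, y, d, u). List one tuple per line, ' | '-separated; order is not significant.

Subexpression sizes:
  S → 4
  R → 5
  π[d,u](R) → 5
  (S ⋈[e=d] π[d,u](R)) → 2
  σ[d<=6]((S ⋈[e=d] π[d,u](R))) → 2

== RESULT ==
z | e | y | d | u
q | 3 | t | 3 | t
t | 3 | r | 3 | t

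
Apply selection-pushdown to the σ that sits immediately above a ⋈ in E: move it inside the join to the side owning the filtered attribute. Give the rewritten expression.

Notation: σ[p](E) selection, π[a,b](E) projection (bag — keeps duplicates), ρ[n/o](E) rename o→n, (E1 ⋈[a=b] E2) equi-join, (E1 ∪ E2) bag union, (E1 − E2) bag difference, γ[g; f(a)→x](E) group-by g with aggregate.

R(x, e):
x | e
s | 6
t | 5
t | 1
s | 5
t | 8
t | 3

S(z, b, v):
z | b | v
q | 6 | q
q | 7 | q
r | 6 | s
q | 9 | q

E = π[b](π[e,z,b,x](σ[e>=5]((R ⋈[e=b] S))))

σ filters on e, owned by the left side.
E' = π[b](π[e,z,b,x]((σ[e>=5](R) ⋈[e=b] S)))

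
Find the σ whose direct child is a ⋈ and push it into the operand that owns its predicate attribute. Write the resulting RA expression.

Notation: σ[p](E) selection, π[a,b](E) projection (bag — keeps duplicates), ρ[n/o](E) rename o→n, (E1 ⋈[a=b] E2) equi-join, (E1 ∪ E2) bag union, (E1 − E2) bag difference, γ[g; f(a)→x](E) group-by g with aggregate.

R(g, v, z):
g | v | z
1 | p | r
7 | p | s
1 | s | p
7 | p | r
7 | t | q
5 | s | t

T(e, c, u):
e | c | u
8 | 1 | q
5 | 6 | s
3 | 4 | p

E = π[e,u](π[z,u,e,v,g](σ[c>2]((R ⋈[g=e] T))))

σ filters on c, owned by the right side.
E' = π[e,u](π[z,u,e,v,g]((R ⋈[g=e] σ[c>2](T))))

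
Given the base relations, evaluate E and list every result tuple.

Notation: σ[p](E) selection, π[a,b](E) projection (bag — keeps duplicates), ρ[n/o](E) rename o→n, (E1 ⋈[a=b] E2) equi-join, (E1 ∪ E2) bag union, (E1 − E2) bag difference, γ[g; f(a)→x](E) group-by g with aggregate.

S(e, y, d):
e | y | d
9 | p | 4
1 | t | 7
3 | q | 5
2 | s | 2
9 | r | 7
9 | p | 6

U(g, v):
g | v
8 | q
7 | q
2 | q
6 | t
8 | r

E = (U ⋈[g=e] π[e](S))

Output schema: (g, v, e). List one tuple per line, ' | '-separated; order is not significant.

Row counts bottom-up:
  U → 5
  S → 6
  π[e](S) → 6
  (U ⋈[g=e] π[e](S)) → 1

== RESULT ==
g | v | e
2 | q | 2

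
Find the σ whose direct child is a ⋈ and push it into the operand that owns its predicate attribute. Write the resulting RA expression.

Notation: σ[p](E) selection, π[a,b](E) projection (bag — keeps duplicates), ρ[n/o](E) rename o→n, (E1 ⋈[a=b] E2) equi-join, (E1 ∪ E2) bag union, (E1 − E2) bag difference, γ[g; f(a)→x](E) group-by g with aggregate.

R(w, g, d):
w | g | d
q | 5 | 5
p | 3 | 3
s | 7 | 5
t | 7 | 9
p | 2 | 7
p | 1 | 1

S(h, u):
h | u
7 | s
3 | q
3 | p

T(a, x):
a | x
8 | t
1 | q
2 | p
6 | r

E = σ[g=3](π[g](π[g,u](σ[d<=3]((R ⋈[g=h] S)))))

σ filters on d, owned by the left side.
E' = σ[g=3](π[g](π[g,u]((σ[d<=3](R) ⋈[g=h] S))))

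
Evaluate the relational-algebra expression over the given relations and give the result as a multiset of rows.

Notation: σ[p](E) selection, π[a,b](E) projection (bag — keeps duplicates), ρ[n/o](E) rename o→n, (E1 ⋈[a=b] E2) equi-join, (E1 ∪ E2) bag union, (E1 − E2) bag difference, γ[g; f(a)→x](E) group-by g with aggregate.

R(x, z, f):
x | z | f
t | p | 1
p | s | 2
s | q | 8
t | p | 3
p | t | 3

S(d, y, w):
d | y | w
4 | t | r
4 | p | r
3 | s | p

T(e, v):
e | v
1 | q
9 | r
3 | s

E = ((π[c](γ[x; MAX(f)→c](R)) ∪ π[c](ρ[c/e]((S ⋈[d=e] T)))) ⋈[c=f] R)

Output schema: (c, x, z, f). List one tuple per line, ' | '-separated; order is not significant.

Per-node cardinality:
  R → 5
  γ[x; MAX(f)→c](R) → 3
  π[c](γ[x; MAX(f)→c](R)) → 3
  S → 3
  T → 3
  (S ⋈[d=e] T) → 1
  ρ[c/e]((S ⋈[d=e] T)) → 1
  π[c](ρ[c/e]((S ⋈[d=e] T))) → 1
  (π[c](γ[x; MAX(f)→c](R)) ∪ π[c](ρ[c/e]((S ⋈[d=e] T)))) → 4
  R → 5
  ((π[c](γ[x; MAX(f)→c](R)) ∪ π[c](ρ[c/e]((S ⋈[d=e] T)))) ⋈[c=f] R) → 7

== RESULT ==
c | x | z | f
3 | p | t | 3
3 | p | t | 3
3 | p | t | 3
3 | t | p | 3
3 | t | p | 3
3 | t | p | 3
8 | s | q | 8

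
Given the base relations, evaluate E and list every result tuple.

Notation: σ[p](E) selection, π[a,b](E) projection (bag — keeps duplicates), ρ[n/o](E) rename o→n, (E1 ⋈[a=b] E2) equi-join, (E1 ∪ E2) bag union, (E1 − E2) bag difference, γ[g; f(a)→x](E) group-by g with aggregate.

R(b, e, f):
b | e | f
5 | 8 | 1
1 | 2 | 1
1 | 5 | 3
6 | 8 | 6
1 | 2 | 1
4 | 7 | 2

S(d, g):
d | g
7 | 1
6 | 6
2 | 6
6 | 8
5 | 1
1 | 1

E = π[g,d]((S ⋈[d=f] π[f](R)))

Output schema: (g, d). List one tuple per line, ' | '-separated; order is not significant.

Stepwise |·|:
  S → 6
  R → 6
  π[f](R) → 6
  (S ⋈[d=f] π[f](R)) → 6
  π[g,d]((S ⋈[d=f] π[f](R))) → 6

== RESULT ==
g | d
1 | 1
1 | 1
1 | 1
6 | 2
6 | 6
8 | 6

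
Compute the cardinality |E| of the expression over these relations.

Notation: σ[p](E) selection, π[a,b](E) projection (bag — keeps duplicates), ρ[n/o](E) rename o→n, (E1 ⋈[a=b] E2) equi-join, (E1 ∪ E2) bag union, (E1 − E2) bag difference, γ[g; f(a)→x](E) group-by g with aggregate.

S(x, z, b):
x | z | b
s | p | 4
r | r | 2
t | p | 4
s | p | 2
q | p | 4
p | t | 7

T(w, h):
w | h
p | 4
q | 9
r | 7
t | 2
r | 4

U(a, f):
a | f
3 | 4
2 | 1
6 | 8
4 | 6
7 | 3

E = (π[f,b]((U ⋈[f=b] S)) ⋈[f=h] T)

Per-node cardinality:
  U → 5
  S → 6
  (U ⋈[f=b] S) → 3
  π[f,b]((U ⋈[f=b] S)) → 3
  T → 5
  (π[f,b]((U ⋈[f=b] S)) ⋈[f=h] T) → 6

|E| = 6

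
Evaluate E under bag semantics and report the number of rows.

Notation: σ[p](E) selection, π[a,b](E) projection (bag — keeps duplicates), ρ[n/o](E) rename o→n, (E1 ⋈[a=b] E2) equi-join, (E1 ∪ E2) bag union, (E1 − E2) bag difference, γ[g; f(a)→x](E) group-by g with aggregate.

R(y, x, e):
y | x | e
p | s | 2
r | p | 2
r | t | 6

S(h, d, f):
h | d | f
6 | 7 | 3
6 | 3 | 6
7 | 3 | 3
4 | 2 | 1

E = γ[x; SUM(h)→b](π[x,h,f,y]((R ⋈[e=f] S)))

Subexpression sizes:
  R → 3
  S → 4
  (R ⋈[e=f] S) → 1
  π[x,h,f,y]((R ⋈[e=f] S)) → 1
  γ[x; SUM(h)→b](π[x,h,f,y]((R ⋈[e=f] S))) → 1

|E| = 1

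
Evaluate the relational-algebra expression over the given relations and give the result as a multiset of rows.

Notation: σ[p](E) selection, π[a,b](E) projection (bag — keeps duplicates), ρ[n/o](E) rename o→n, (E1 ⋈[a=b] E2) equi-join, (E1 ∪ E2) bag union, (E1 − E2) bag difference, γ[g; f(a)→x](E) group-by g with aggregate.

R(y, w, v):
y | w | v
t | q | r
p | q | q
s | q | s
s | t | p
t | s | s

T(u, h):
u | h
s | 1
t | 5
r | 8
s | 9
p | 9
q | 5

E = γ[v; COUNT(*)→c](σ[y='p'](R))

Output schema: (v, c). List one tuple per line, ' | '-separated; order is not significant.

Subexpression sizes:
  R → 5
  σ[y='p'](R) → 1
  γ[v; COUNT(*)→c](σ[y='p'](R)) → 1

== RESULT ==
v | c
q | 1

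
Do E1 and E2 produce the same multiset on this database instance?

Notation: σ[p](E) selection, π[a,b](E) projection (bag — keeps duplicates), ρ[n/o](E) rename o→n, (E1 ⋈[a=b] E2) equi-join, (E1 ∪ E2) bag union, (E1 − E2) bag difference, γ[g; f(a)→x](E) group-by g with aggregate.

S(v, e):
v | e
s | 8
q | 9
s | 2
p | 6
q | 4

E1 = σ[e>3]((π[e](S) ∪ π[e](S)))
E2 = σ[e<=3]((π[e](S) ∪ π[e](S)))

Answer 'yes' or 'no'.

E1 subexpression sizes:
  S → 5
  π[e](S) → 5
  S → 5
  π[e](S) → 5
  (π[e](S) ∪ π[e](S)) → 10
  σ[e>3]((π[e](S) ∪ π[e](S))) → 8
E2 subexpression sizes:
  S → 5
  π[e](S) → 5
  S → 5
  π[e](S) → 5
  (π[e](S) ∪ π[e](S)) → 10
  σ[e<=3]((π[e](S) ∪ π[e](S))) → 2

E1 result:
e
4
4
6
6
8
8
9
9
E2 result:
e
2
2
Witness: (6,) appears 2× in E1 but 0× in E2.

no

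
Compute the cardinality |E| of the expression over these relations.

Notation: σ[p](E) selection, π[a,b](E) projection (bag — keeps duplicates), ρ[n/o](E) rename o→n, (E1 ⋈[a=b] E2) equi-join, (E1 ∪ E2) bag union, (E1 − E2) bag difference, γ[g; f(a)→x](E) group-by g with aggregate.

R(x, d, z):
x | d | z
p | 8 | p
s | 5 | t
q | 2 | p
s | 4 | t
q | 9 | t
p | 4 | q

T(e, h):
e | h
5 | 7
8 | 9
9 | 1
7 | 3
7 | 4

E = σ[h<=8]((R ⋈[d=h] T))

Per-node cardinality:
  R → 6
  T → 5
  (R ⋈[d=h] T) → 3
  σ[h<=8]((R ⋈[d=h] T)) → 2

|E| = 2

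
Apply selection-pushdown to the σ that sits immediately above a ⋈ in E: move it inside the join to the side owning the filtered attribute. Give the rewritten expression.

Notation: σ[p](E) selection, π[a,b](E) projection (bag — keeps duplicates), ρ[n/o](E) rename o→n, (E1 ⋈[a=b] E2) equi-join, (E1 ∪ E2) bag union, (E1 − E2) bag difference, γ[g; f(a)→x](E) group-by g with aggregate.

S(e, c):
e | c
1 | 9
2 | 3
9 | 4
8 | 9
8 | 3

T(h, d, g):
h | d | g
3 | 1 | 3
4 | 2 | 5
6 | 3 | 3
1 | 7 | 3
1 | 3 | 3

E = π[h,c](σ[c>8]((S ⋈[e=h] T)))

σ filters on c, owned by the left side.
E' = π[h,c]((σ[c>8](S) ⋈[e=h] T))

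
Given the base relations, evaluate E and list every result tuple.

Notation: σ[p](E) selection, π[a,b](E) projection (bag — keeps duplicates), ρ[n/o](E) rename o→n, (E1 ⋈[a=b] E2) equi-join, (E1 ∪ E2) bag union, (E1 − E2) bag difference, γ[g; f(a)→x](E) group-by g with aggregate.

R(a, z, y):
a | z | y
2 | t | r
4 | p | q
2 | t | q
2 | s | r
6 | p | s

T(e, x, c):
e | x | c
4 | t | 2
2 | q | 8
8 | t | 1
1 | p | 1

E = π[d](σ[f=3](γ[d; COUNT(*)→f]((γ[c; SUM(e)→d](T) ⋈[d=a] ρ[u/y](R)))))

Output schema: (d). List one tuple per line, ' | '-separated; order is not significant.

Row counts bottom-up:
  T → 4
  γ[c; SUM(e)→d](T) → 3
  R → 5
  ρ[u/y](R) → 5
  (γ[c; SUM(e)→d](T) ⋈[d=a] ρ[u/y](R)) → 4
  γ[d; COUNT(*)→f]((γ[c; SUM(e)→d](T) ⋈[d=a] ρ[u/y](R))) → 2
  σ[f=3](γ[d; COUNT(*)→f]((γ[c; SUM(e)→d](T) ⋈[d=a] ρ[u/y](R)))) → 1
  π[d](σ[f=3](γ[d; COUNT(*)→f]((γ[c; SUM(e)→d](T) ⋈[d=a] ρ[u/y](R))))) → 1

== RESULT ==
d
2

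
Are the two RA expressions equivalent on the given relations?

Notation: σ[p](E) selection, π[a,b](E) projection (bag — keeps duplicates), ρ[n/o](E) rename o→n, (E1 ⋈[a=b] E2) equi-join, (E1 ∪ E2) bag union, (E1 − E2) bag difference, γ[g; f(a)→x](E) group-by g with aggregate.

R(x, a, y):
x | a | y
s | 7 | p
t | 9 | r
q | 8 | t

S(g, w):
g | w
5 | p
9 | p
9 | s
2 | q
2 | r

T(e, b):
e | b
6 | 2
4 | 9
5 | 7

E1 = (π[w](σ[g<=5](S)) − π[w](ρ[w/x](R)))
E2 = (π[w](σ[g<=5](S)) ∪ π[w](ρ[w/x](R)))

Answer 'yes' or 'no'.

E1 per-node cardinality:
  S → 5
  σ[g<=5](S) → 3
  π[w](σ[g<=5](S)) → 3
  R → 3
  ρ[w/x](R) → 3
  π[w](ρ[w/x](R)) → 3
  (π[w](σ[g<=5](S)) − π[w](ρ[w/x](R))) → 2
E2 per-node cardinality:
  S → 5
  σ[g<=5](S) → 3
  π[w](σ[g<=5](S)) → 3
  R → 3
  ρ[w/x](R) → 3
  π[w](ρ[w/x](R)) → 3
  (π[w](σ[g<=5](S)) ∪ π[w](ρ[w/x](R))) → 6

E1 result:
w
p
r
E2 result:
w
p
q
q
r
s
t
Witness: ('t',) appears 0× in E1 but 1× in E2.

no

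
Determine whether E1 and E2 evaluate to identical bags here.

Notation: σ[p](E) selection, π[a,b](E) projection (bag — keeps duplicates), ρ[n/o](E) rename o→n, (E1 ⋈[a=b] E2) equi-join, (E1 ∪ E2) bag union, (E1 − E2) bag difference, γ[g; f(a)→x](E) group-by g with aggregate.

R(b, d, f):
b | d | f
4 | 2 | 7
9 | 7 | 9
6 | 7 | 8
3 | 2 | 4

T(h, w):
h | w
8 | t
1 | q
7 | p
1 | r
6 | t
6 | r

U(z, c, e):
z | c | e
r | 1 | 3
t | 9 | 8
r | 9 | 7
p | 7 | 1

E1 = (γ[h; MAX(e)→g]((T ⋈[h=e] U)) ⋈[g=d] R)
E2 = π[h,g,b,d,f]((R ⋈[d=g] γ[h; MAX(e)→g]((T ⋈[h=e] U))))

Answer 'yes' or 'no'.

E1 per-node cardinality:
  T → 6
  U → 4
  (T ⋈[h=e] U) → 4
  γ[h; MAX(e)→g]((T ⋈[h=e] U)) → 3
  R → 4
  (γ[h; MAX(e)→g]((T ⋈[h=e] U)) ⋈[g=d] R) → 2
E2 per-node cardinality:
  R → 4
  T → 6
  U → 4
  (T ⋈[h=e] U) → 4
  γ[h; MAX(e)→g]((T ⋈[h=e] U)) → 3
  (R ⋈[d=g] γ[h; MAX(e)→g]((T ⋈[h=e] U))) → 2
  π[h,g,b,d,f]((R ⋈[d=g] γ[h; MAX(e)→g]((T ⋈[h=e] U)))) → 2

E1 and E2 produce the same multiset:
h | g | b | d | f
7 | 7 | 6 | 7 | 8
7 | 7 | 9 | 7 | 9

yes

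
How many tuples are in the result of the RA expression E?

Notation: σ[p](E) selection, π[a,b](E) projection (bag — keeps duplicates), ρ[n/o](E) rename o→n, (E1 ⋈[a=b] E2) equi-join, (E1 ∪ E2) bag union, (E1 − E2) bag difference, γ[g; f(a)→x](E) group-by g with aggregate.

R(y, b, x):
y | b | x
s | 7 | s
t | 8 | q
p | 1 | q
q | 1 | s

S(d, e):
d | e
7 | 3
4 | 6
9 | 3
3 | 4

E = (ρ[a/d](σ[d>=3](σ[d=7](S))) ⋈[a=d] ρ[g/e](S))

Row counts bottom-up:
  S → 4
  σ[d=7](S) → 1
  σ[d>=3](σ[d=7](S)) → 1
  ρ[a/d](σ[d>=3](σ[d=7](S))) → 1
  S → 4
  ρ[g/e](S) → 4
  (ρ[a/d](σ[d>=3](σ[d=7](S))) ⋈[a=d] ρ[g/e](S)) → 1

|E| = 1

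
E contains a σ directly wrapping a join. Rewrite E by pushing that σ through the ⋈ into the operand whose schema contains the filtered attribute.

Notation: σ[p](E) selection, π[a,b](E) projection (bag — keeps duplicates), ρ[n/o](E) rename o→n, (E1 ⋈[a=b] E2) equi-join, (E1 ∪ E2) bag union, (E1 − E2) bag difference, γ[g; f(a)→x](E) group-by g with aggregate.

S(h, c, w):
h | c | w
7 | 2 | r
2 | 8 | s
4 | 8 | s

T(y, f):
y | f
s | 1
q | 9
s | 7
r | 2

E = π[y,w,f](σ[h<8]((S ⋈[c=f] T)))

σ filters on h, owned by the left side.
E' = π[y,w,f]((σ[h<8](S) ⋈[c=f] T))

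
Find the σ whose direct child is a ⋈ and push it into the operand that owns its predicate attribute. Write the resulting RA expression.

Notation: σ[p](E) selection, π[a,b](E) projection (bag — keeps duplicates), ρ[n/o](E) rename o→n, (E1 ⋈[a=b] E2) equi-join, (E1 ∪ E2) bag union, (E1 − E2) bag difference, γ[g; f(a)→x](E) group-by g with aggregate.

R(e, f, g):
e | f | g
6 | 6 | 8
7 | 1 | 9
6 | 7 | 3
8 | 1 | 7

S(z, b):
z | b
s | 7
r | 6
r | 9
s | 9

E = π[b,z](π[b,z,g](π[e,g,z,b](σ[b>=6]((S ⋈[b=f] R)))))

σ filters on b, owned by the left side.
E' = π[b,z](π[b,z,g](π[e,g,z,b]((σ[b>=6](S) ⋈[b=f] R))))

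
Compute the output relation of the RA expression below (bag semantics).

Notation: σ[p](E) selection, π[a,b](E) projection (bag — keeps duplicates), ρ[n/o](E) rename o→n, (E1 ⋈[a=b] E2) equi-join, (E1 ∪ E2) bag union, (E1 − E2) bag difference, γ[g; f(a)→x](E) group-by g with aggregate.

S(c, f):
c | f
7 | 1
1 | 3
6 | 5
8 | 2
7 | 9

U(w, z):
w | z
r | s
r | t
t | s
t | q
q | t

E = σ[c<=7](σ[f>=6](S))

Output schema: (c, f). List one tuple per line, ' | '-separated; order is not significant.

Subexpression sizes:
  S → 5
  σ[f>=6](S) → 1
  σ[c<=7](σ[f>=6](S)) → 1

== RESULT ==
c | f
7 | 9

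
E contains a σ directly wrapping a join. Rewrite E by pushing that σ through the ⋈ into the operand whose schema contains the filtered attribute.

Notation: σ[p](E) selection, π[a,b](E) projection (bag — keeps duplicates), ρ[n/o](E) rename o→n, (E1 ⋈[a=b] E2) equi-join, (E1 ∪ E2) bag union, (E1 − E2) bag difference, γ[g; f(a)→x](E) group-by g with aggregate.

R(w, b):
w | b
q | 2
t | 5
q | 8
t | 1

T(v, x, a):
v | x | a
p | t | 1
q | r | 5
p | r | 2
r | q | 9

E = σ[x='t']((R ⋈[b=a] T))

σ filters on x, owned by the right side.
E' = (R ⋈[b=a] σ[x='t'](T))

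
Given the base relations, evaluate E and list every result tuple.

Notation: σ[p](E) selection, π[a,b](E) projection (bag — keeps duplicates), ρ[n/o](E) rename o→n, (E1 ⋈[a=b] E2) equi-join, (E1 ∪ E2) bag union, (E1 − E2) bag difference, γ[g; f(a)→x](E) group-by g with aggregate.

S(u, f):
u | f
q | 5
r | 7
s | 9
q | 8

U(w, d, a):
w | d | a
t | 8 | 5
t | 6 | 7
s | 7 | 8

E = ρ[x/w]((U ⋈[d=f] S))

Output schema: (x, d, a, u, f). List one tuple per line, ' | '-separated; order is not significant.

Row counts bottom-up:
  U → 3
  S → 4
  (U ⋈[d=f] S) → 2
  ρ[x/w]((U ⋈[d=f] S)) → 2

== RESULT ==
x | d | a | u | f
s | 7 | 8 | r | 7
t | 8 | 5 | q | 8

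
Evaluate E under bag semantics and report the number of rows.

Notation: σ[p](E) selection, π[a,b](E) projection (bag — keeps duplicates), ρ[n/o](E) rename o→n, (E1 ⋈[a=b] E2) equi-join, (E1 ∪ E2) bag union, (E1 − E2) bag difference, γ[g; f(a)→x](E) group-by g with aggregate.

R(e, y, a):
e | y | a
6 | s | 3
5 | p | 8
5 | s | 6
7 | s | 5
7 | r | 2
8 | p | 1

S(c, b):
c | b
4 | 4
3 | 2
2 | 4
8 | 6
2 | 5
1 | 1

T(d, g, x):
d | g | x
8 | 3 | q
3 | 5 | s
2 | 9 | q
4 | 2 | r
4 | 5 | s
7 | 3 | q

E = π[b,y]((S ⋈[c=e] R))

Row counts bottom-up:
  S → 6
  R → 6
  (S ⋈[c=e] R) → 1
  π[b,y]((S ⋈[c=e] R)) → 1

|E| = 1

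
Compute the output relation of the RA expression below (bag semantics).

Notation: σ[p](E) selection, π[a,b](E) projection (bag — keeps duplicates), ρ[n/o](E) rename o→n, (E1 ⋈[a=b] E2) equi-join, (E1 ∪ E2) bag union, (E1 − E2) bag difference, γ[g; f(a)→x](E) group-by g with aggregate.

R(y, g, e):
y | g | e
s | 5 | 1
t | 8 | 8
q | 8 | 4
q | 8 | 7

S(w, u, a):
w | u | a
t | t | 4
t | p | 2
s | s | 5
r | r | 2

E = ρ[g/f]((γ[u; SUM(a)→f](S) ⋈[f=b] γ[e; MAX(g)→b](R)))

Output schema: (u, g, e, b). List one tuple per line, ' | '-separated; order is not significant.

Subexpression sizes:
  S → 4
  γ[u; SUM(a)→f](S) → 4
  R → 4
  γ[e; MAX(g)→b](R) → 4
  (γ[u; SUM(a)→f](S) ⋈[f=b] γ[e; MAX(g)→b](R)) → 1
  ρ[g/f]((γ[u; SUM(a)→f](S) ⋈[f=b] γ[e; MAX(g)→b](R))) → 1

== RESULT ==
u | g | e | b
s | 5 | 1 | 5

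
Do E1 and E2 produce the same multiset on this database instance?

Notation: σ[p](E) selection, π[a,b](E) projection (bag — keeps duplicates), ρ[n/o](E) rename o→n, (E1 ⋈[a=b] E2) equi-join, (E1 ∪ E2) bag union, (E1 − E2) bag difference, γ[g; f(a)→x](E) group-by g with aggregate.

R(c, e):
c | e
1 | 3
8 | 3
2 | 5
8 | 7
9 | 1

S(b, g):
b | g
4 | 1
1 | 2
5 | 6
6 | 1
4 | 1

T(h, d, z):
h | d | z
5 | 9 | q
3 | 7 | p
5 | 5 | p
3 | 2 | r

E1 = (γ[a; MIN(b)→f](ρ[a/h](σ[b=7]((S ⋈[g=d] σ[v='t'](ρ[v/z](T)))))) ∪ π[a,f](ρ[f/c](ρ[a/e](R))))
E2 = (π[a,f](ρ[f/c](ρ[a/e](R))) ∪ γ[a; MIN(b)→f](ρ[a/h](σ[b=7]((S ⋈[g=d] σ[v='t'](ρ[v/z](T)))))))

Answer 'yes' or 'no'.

E1 row counts bottom-up:
  S → 5
  T → 4
  ρ[v/z](T) → 4
  σ[v='t'](ρ[v/z](T)) → 0
  (S ⋈[g=d] σ[v='t'](ρ[v/z](T))) → 0
  σ[b=7]((S ⋈[g=d] σ[v='t'](ρ[v/z](T)))) → 0
  ρ[a/h](σ[b=7]((S ⋈[g=d] σ[v='t'](ρ[v/z](T))))) → 0
  γ[a; MIN(b)→f](ρ[a/h](σ[b=7]((S ⋈[g=d] σ[v='t'](ρ[v/z](T)))))) → 0
  R → 5
  ρ[a/e](R) → 5
  ρ[f/c](ρ[a/e](R)) → 5
  π[a,f](ρ[f/c](ρ[a/e](R))) → 5
  (γ[a; MIN(b)→f](ρ[a/h](σ[b=7]((S ⋈[g=d] σ[v='t'](ρ[v/z](T)))))) ∪ π[a,f](ρ[f/c](ρ[a/e](R)))) → 5
E2 row counts bottom-up:
  R → 5
  ρ[a/e](R) → 5
  ρ[f/c](ρ[a/e](R)) → 5
  π[a,f](ρ[f/c](ρ[a/e](R))) → 5
  S → 5
  T → 4
  ρ[v/z](T) → 4
  σ[v='t'](ρ[v/z](T)) → 0
  (S ⋈[g=d] σ[v='t'](ρ[v/z](T))) → 0
  σ[b=7]((S ⋈[g=d] σ[v='t'](ρ[v/z](T)))) → 0
  ρ[a/h](σ[b=7]((S ⋈[g=d] σ[v='t'](ρ[v/z](T))))) → 0
  γ[a; MIN(b)→f](ρ[a/h](σ[b=7]((S ⋈[g=d] σ[v='t'](ρ[v/z](T)))))) → 0
  (π[a,f](ρ[f/c](ρ[a/e](R))) ∪ γ[a; MIN(b)→f](ρ[a/h](σ[b=7]((S ⋈[g=d] σ[v='t'](ρ[v/z](T))))))) → 5

E1 and E2 produce the same multiset:
a | f
1 | 9
3 | 1
3 | 8
5 | 2
7 | 8

yes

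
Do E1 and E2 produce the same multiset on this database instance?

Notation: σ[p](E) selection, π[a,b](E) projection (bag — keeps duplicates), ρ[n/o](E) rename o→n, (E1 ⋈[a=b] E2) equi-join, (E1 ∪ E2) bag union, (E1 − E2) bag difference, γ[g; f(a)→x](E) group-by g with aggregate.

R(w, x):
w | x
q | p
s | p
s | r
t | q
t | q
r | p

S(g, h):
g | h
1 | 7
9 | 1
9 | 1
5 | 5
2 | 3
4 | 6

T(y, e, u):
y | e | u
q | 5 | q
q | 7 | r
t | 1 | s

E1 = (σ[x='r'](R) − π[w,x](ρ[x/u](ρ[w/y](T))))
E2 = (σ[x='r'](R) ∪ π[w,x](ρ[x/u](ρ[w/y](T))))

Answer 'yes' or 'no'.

E1 per-node cardinality:
  R → 6
  σ[x='r'](R) → 1
  T → 3
  ρ[w/y](T) → 3
  ρ[x/u](ρ[w/y](T)) → 3
  π[w,x](ρ[x/u](ρ[w/y](T))) → 3
  (σ[x='r'](R) − π[w,x](ρ[x/u](ρ[w/y](T)))) → 1
E2 per-node cardinality:
  R → 6
  σ[x='r'](R) → 1
  T → 3
  ρ[w/y](T) → 3
  ρ[x/u](ρ[w/y](T)) → 3
  π[w,x](ρ[x/u](ρ[w/y](T))) → 3
  (σ[x='r'](R) ∪ π[w,x](ρ[x/u](ρ[w/y](T)))) → 4

E1 result:
w | x
s | r
E2 result:
w | x
q | q
q | r
s | r
t | s
Witness: ('q', 'r') appears 0× in E1 but 1× in E2.

no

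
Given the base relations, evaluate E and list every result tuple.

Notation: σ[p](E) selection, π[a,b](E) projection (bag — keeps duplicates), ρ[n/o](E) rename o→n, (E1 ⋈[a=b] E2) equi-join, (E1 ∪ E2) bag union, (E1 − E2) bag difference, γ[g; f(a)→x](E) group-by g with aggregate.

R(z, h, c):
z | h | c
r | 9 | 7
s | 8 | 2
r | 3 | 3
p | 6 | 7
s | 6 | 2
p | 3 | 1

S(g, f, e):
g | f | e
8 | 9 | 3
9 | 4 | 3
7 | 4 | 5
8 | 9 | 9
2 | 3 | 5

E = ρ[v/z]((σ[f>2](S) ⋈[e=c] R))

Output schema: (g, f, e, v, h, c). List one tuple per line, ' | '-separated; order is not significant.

Per-node cardinality:
  S → 5
  σ[f>2](S) → 5
  R → 6
  (σ[f>2](S) ⋈[e=c] R) → 2
  ρ[v/z]((σ[f>2](S) ⋈[e=c] R)) → 2

== RESULT ==
g | f | e | v | h | c
8 | 9 | 3 | r | 3 | 3
9 | 4 | 3 | r | 3 | 3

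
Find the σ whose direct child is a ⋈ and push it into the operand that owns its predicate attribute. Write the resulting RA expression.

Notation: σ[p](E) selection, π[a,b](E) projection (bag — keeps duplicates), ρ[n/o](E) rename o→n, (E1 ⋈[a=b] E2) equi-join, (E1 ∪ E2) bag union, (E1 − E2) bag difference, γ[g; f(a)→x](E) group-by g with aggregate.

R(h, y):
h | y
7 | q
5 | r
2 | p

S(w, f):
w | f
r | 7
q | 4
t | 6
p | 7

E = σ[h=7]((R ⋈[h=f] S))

σ filters on h, owned by the left side.
E' = (σ[h=7](R) ⋈[h=f] S)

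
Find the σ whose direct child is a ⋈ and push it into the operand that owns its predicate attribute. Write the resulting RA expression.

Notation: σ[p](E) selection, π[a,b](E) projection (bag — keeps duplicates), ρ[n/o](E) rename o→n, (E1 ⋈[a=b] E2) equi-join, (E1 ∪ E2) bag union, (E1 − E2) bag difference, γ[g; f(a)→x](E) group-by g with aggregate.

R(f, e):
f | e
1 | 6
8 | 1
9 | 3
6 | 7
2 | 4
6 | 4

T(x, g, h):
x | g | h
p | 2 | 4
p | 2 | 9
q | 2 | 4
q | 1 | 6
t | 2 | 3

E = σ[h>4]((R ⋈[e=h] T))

σ filters on h, owned by the right side.
E' = (R ⋈[e=h] σ[h>4](T))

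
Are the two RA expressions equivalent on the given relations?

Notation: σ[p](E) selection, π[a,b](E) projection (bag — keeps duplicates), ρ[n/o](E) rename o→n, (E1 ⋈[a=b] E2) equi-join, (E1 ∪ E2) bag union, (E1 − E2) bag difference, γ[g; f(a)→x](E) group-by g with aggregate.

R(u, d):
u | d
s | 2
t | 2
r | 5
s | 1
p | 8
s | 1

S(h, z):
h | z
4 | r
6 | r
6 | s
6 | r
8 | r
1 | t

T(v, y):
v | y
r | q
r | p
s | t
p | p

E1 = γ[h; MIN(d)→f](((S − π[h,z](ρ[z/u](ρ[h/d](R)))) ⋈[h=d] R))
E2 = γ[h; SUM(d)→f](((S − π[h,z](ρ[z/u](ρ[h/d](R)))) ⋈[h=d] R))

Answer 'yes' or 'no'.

E1 row counts bottom-up:
  S → 6
  R → 6
  ρ[h/d](R) → 6
  ρ[z/u](ρ[h/d](R)) → 6
  π[h,z](ρ[z/u](ρ[h/d](R))) → 6
  (S − π[h,z](ρ[z/u](ρ[h/d](R)))) → 6
  R → 6
  ((S − π[h,z](ρ[z/u](ρ[h/d](R)))) ⋈[h=d] R) → 3
  γ[h; MIN(d)→f](((S − π[h,z](ρ[z/u](ρ[h/d](R)))) ⋈[h=d] R)) → 2
E2 row counts bottom-up:
  S → 6
  R → 6
  ρ[h/d](R) → 6
  ρ[z/u](ρ[h/d](R)) → 6
  π[h,z](ρ[z/u](ρ[h/d](R))) → 6
  (S − π[h,z](ρ[z/u](ρ[h/d](R)))) → 6
  R → 6
  ((S − π[h,z](ρ[z/u](ρ[h/d](R)))) ⋈[h=d] R) → 3
  γ[h; SUM(d)→f](((S − π[h,z](ρ[z/u](ρ[h/d](R)))) ⋈[h=d] R)) → 2

E1 result:
h | f
1 | 1
8 | 8
E2 result:
h | f
1 | 2
8 | 8
Witness: (1, 1) appears 1× in E1 but 0× in E2.

no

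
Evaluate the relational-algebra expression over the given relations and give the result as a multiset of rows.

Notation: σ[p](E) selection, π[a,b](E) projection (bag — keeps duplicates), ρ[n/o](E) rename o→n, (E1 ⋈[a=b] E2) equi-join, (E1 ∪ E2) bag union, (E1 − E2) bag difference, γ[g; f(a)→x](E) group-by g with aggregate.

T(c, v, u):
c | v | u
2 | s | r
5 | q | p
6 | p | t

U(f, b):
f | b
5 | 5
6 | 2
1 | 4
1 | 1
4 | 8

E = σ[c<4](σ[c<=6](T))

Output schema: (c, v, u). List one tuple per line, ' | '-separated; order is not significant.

Per-node cardinality:
  T → 3
  σ[c<=6](T) → 3
  σ[c<4](σ[c<=6](T)) → 1

== RESULT ==
c | v | u
2 | s | r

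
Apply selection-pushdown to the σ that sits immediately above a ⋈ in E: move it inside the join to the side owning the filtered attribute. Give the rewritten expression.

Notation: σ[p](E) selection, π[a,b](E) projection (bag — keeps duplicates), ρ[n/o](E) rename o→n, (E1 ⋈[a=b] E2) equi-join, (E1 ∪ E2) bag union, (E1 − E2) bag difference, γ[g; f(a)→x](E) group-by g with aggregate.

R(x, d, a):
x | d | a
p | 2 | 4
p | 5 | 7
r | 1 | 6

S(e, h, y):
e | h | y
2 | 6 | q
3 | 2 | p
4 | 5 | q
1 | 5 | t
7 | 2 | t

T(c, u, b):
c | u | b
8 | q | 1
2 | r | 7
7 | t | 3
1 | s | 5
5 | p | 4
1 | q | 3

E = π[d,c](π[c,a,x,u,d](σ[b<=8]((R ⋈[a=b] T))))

σ filters on b, owned by the right side.
E' = π[d,c](π[c,a,x,u,d]((R ⋈[a=b] σ[b<=8](T))))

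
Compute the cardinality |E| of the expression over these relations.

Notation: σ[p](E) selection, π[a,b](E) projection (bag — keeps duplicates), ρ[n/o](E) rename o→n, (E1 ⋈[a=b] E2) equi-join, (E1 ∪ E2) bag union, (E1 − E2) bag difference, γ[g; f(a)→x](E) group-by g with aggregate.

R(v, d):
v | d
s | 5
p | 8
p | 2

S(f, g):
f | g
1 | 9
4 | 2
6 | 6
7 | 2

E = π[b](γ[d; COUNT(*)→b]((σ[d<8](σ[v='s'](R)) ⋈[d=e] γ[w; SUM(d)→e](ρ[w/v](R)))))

Per-node cardinality:
  R → 3
  σ[v='s'](R) → 1
  σ[d<8](σ[v='s'](R)) → 1
  R → 3
  ρ[w/v](R) → 3
  γ[w; SUM(d)→e](ρ[w/v](R)) → 2
  (σ[d<8](σ[v='s'](R)) ⋈[d=e] γ[w; SUM(d)→e](ρ[w/v](R))) → 1
  γ[d; COUNT(*)→b]((σ[d<8](σ[v='s'](R)) ⋈[d=e] γ[w; SUM(d)→e](ρ[w/v](R)))) → 1
  π[b](γ[d; COUNT(*)→b]((σ[d<8](σ[v='s'](R)) ⋈[d=e] γ[w; SUM(d)→e](ρ[w/v](R))))) → 1

|E| = 1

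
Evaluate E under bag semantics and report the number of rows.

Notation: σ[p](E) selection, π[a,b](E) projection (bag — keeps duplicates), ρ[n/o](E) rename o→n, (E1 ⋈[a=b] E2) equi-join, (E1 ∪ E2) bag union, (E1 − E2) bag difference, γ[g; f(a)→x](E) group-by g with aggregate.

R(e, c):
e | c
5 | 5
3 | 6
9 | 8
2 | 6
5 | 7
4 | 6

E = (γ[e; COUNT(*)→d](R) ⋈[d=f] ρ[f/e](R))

Row counts bottom-up:
  R → 6
  γ[e; COUNT(*)→d](R) → 5
  R → 6
  ρ[f/e](R) → 6
  (γ[e; COUNT(*)→d](R) ⋈[d=f] ρ[f/e](R)) → 1

|E| = 1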